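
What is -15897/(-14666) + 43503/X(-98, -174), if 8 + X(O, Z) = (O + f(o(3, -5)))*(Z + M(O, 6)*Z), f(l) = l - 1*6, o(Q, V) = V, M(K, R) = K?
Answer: 7151963718/6745296715 ≈ 1.0603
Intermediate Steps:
f(l) = -6 + l (f(l) = l - 6 = -6 + l)
X(O, Z) = -8 + (-11 + O)*(Z + O*Z) (X(O, Z) = -8 + (O + (-6 - 5))*(Z + O*Z) = -8 + (O - 11)*(Z + O*Z) = -8 + (-11 + O)*(Z + O*Z))
-15897/(-14666) + 43503/X(-98, -174) = -15897/(-14666) + 43503/(-8 - 11*(-174) - 174*(-98)² - 10*(-98)*(-174)) = -15897*(-1/14666) + 43503/(-8 + 1914 - 174*9604 - 170520) = 15897/14666 + 43503/(-8 + 1914 - 1671096 - 170520) = 15897/14666 + 43503/(-1839710) = 15897/14666 + 43503*(-1/1839710) = 15897/14666 - 43503/1839710 = 7151963718/6745296715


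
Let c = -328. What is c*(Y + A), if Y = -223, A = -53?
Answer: 90528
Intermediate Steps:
c*(Y + A) = -328*(-223 - 53) = -328*(-276) = 90528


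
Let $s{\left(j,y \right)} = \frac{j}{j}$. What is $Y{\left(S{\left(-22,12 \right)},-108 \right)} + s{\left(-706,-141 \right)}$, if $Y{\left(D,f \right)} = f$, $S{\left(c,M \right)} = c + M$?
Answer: $-107$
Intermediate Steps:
$S{\left(c,M \right)} = M + c$
$s{\left(j,y \right)} = 1$
$Y{\left(S{\left(-22,12 \right)},-108 \right)} + s{\left(-706,-141 \right)} = -108 + 1 = -107$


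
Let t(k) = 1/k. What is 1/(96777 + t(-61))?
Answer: 61/5903396 ≈ 1.0333e-5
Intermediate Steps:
1/(96777 + t(-61)) = 1/(96777 + 1/(-61)) = 1/(96777 - 1/61) = 1/(5903396/61) = 61/5903396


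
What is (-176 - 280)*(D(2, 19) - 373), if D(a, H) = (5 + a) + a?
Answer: 165984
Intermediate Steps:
D(a, H) = 5 + 2*a
(-176 - 280)*(D(2, 19) - 373) = (-176 - 280)*((5 + 2*2) - 373) = -456*((5 + 4) - 373) = -456*(9 - 373) = -456*(-364) = 165984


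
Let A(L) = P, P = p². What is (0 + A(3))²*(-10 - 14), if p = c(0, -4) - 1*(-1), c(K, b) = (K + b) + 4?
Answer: -24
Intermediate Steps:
c(K, b) = 4 + K + b
p = 1 (p = (4 + 0 - 4) - 1*(-1) = 0 + 1 = 1)
P = 1 (P = 1² = 1)
A(L) = 1
(0 + A(3))²*(-10 - 14) = (0 + 1)²*(-10 - 14) = 1²*(-24) = 1*(-24) = -24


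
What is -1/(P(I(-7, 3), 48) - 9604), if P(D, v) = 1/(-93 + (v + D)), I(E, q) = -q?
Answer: 48/460993 ≈ 0.00010412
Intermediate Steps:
P(D, v) = 1/(-93 + D + v) (P(D, v) = 1/(-93 + (D + v)) = 1/(-93 + D + v))
-1/(P(I(-7, 3), 48) - 9604) = -1/(1/(-93 - 1*3 + 48) - 9604) = -1/(1/(-93 - 3 + 48) - 9604) = -1/(1/(-48) - 9604) = -1/(-1/48 - 9604) = -1/(-460993/48) = -1*(-48/460993) = 48/460993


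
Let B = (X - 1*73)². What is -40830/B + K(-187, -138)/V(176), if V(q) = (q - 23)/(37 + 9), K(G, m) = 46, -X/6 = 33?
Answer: 149154166/11236473 ≈ 13.274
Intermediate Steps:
X = -198 (X = -6*33 = -198)
B = 73441 (B = (-198 - 1*73)² = (-198 - 73)² = (-271)² = 73441)
V(q) = -½ + q/46 (V(q) = (-23 + q)/46 = (-23 + q)*(1/46) = -½ + q/46)
-40830/B + K(-187, -138)/V(176) = -40830/73441 + 46/(-½ + (1/46)*176) = -40830*1/73441 + 46/(-½ + 88/23) = -40830/73441 + 46/(153/46) = -40830/73441 + 46*(46/153) = -40830/73441 + 2116/153 = 149154166/11236473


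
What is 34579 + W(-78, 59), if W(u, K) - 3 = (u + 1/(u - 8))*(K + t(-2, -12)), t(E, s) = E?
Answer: 2591639/86 ≈ 30135.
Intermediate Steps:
W(u, K) = 3 + (-2 + K)*(u + 1/(-8 + u)) (W(u, K) = 3 + (u + 1/(u - 8))*(K - 2) = 3 + (u + 1/(-8 + u))*(-2 + K) = 3 + (-2 + K)*(u + 1/(-8 + u)))
34579 + W(-78, 59) = 34579 + (-26 + 59 - 2*(-78)² + 19*(-78) + 59*(-78)² - 8*59*(-78))/(-8 - 78) = 34579 + (-26 + 59 - 2*6084 - 1482 + 59*6084 + 36816)/(-86) = 34579 - (-26 + 59 - 12168 - 1482 + 358956 + 36816)/86 = 34579 - 1/86*382155 = 34579 - 382155/86 = 2591639/86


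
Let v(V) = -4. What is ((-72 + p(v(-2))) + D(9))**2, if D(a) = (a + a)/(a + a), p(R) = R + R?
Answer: 6241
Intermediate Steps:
p(R) = 2*R
D(a) = 1 (D(a) = (2*a)/((2*a)) = (2*a)*(1/(2*a)) = 1)
((-72 + p(v(-2))) + D(9))**2 = ((-72 + 2*(-4)) + 1)**2 = ((-72 - 8) + 1)**2 = (-80 + 1)**2 = (-79)**2 = 6241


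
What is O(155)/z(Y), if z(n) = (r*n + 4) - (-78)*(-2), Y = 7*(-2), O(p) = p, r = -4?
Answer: -155/96 ≈ -1.6146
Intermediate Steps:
Y = -14
z(n) = -152 - 4*n (z(n) = (-4*n + 4) - (-78)*(-2) = (4 - 4*n) - 1*156 = (4 - 4*n) - 156 = -152 - 4*n)
O(155)/z(Y) = 155/(-152 - 4*(-14)) = 155/(-152 + 56) = 155/(-96) = 155*(-1/96) = -155/96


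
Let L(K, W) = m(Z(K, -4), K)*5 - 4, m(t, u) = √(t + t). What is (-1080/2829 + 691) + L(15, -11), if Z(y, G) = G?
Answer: 647481/943 + 10*I*√2 ≈ 686.62 + 14.142*I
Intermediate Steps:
m(t, u) = √2*√t (m(t, u) = √(2*t) = √2*√t)
L(K, W) = -4 + 10*I*√2 (L(K, W) = (√2*√(-4))*5 - 4 = (√2*(2*I))*5 - 4 = (2*I*√2)*5 - 4 = 10*I*√2 - 4 = -4 + 10*I*√2)
(-1080/2829 + 691) + L(15, -11) = (-1080/2829 + 691) + (-4 + 10*I*√2) = (-1080*1/2829 + 691) + (-4 + 10*I*√2) = (-360/943 + 691) + (-4 + 10*I*√2) = 651253/943 + (-4 + 10*I*√2) = 647481/943 + 10*I*√2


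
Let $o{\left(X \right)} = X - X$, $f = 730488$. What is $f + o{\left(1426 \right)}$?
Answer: $730488$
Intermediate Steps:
$o{\left(X \right)} = 0$
$f + o{\left(1426 \right)} = 730488 + 0 = 730488$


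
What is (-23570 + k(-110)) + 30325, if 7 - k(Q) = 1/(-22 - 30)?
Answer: 351625/52 ≈ 6762.0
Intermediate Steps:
k(Q) = 365/52 (k(Q) = 7 - 1/(-22 - 30) = 7 - 1/(-52) = 7 - 1*(-1/52) = 7 + 1/52 = 365/52)
(-23570 + k(-110)) + 30325 = (-23570 + 365/52) + 30325 = -1225275/52 + 30325 = 351625/52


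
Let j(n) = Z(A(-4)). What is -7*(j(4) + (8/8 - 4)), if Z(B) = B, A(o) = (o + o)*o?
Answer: -203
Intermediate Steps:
A(o) = 2*o² (A(o) = (2*o)*o = 2*o²)
j(n) = 32 (j(n) = 2*(-4)² = 2*16 = 32)
-7*(j(4) + (8/8 - 4)) = -7*(32 + (8/8 - 4)) = -7*(32 + (8*(⅛) - 4)) = -7*(32 + (1 - 4)) = -7*(32 - 3) = -7*29 = -203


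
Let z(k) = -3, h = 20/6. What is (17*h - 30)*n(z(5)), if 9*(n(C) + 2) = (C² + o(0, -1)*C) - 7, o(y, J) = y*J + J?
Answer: -1040/27 ≈ -38.518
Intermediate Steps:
o(y, J) = J + J*y (o(y, J) = J*y + J = J + J*y)
h = 10/3 (h = 20*(⅙) = 10/3 ≈ 3.3333)
n(C) = -25/9 - C/9 + C²/9 (n(C) = -2 + ((C² + (-(1 + 0))*C) - 7)/9 = -2 + ((C² + (-1*1)*C) - 7)/9 = -2 + ((C² - C) - 7)/9 = -2 + (-7 + C² - C)/9 = -2 + (-7/9 - C/9 + C²/9) = -25/9 - C/9 + C²/9)
(17*h - 30)*n(z(5)) = (17*(10/3) - 30)*(-25/9 - ⅑*(-3) + (⅑)*(-3)²) = (170/3 - 30)*(-25/9 + ⅓ + (⅑)*9) = 80*(-25/9 + ⅓ + 1)/3 = (80/3)*(-13/9) = -1040/27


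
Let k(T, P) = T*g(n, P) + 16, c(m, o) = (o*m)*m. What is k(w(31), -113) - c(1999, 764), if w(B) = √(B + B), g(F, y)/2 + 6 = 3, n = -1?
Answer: -3052944748 - 6*√62 ≈ -3.0529e+9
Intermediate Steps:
g(F, y) = -6 (g(F, y) = -12 + 2*3 = -12 + 6 = -6)
w(B) = √2*√B (w(B) = √(2*B) = √2*√B)
c(m, o) = o*m² (c(m, o) = (m*o)*m = o*m²)
k(T, P) = 16 - 6*T (k(T, P) = T*(-6) + 16 = -6*T + 16 = 16 - 6*T)
k(w(31), -113) - c(1999, 764) = (16 - 6*√2*√31) - 764*1999² = (16 - 6*√62) - 764*3996001 = (16 - 6*√62) - 1*3052944764 = (16 - 6*√62) - 3052944764 = -3052944748 - 6*√62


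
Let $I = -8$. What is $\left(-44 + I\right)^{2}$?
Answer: $2704$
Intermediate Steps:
$\left(-44 + I\right)^{2} = \left(-44 - 8\right)^{2} = \left(-52\right)^{2} = 2704$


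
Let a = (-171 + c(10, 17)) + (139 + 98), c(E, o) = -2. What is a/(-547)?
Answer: -64/547 ≈ -0.11700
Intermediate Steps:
a = 64 (a = (-171 - 2) + (139 + 98) = -173 + 237 = 64)
a/(-547) = 64/(-547) = 64*(-1/547) = -64/547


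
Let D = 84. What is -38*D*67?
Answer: -213864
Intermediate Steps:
-38*D*67 = -38*84*67 = -3192*67 = -213864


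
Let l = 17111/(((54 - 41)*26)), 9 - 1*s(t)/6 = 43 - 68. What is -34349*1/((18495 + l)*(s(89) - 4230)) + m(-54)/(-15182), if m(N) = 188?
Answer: -1142057547691/95785754211543 ≈ -0.011923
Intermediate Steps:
s(t) = 204 (s(t) = 54 - 6*(43 - 68) = 54 - 6*(-25) = 54 + 150 = 204)
l = 17111/338 (l = 17111/((13*26)) = 17111/338 ≈ 50.624)
-34349*1/((18495 + l)*(s(89) - 4230)) + m(-54)/(-15182) = -34349*1/((204 - 4230)*(18495 + 17111/338)) + 188/(-15182) = -34349/((6268421/338)*(-4026)) + 188*(-1/15182) = -34349/(-12618331473/169) - 94/7591 = -34349*(-169/12618331473) - 94/7591 = 5804981/12618331473 - 94/7591 = -1142057547691/95785754211543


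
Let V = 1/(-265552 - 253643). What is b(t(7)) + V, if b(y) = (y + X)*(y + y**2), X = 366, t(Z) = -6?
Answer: 5607305999/519195 ≈ 10800.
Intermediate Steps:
V = -1/519195 (V = 1/(-519195) = -1/519195 ≈ -1.9261e-6)
b(y) = (366 + y)*(y + y**2) (b(y) = (y + 366)*(y + y**2) = (366 + y)*(y + y**2))
b(t(7)) + V = -6*(366 + (-6)**2 + 367*(-6)) - 1/519195 = -6*(366 + 36 - 2202) - 1/519195 = -6*(-1800) - 1/519195 = 10800 - 1/519195 = 5607305999/519195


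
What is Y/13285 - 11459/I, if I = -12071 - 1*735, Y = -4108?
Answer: 99625767/170127710 ≈ 0.58559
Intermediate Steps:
I = -12806 (I = -12071 - 735 = -12806)
Y/13285 - 11459/I = -4108/13285 - 11459/(-12806) = -4108*1/13285 - 11459*(-1/12806) = -4108/13285 + 11459/12806 = 99625767/170127710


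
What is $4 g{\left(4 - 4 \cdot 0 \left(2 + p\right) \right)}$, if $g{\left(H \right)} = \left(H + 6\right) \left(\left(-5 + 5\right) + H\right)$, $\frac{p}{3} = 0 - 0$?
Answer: $160$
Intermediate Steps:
$p = 0$ ($p = 3 \left(0 - 0\right) = 3 \left(0 + 0\right) = 3 \cdot 0 = 0$)
$g{\left(H \right)} = H \left(6 + H\right)$ ($g{\left(H \right)} = \left(6 + H\right) \left(0 + H\right) = \left(6 + H\right) H = H \left(6 + H\right)$)
$4 g{\left(4 - 4 \cdot 0 \left(2 + p\right) \right)} = 4 \left(4 - 4 \cdot 0 \left(2 + 0\right)\right) \left(6 + \left(4 - 4 \cdot 0 \left(2 + 0\right)\right)\right) = 4 \left(4 - 4 \cdot 0 \cdot 2\right) \left(6 + \left(4 - 4 \cdot 0 \cdot 2\right)\right) = 4 \left(4 - 0\right) \left(6 + \left(4 - 0\right)\right) = 4 \left(4 + 0\right) \left(6 + \left(4 + 0\right)\right) = 4 \cdot 4 \left(6 + 4\right) = 4 \cdot 4 \cdot 10 = 4 \cdot 40 = 160$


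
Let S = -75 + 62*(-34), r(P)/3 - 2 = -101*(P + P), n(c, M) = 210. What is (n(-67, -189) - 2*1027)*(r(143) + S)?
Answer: 163811740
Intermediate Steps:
r(P) = 6 - 606*P (r(P) = 6 + 3*(-101*(P + P)) = 6 + 3*(-202*P) = 6 - 606*P)
S = -2183 (S = -75 - 2108 = -2183)
(n(-67, -189) - 2*1027)*(r(143) + S) = (210 - 2*1027)*((6 - 606*143) - 2183) = (210 - 2054)*((6 - 86658) - 2183) = -1844*(-86652 - 2183) = -1844*(-88835) = 163811740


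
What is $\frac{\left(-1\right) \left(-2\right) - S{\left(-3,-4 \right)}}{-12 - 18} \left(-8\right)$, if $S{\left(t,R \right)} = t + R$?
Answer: $\frac{12}{5} \approx 2.4$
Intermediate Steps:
$S{\left(t,R \right)} = R + t$
$\frac{\left(-1\right) \left(-2\right) - S{\left(-3,-4 \right)}}{-12 - 18} \left(-8\right) = \frac{\left(-1\right) \left(-2\right) - \left(-4 - 3\right)}{-12 - 18} \left(-8\right) = \frac{2 - -7}{-30} \left(-8\right) = \left(2 + 7\right) \left(- \frac{1}{30}\right) \left(-8\right) = 9 \left(- \frac{1}{30}\right) \left(-8\right) = \left(- \frac{3}{10}\right) \left(-8\right) = \frac{12}{5}$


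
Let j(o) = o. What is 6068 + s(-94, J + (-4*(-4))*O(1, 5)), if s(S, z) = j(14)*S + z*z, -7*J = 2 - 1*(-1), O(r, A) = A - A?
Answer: 232857/49 ≈ 4752.2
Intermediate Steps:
O(r, A) = 0
J = -3/7 (J = -(2 - 1*(-1))/7 = -(2 + 1)/7 = -⅐*3 = -3/7 ≈ -0.42857)
s(S, z) = z² + 14*S (s(S, z) = 14*S + z*z = 14*S + z² = z² + 14*S)
6068 + s(-94, J + (-4*(-4))*O(1, 5)) = 6068 + ((-3/7 - 4*(-4)*0)² + 14*(-94)) = 6068 + ((-3/7 + 16*0)² - 1316) = 6068 + ((-3/7 + 0)² - 1316) = 6068 + ((-3/7)² - 1316) = 6068 + (9/49 - 1316) = 6068 - 64475/49 = 232857/49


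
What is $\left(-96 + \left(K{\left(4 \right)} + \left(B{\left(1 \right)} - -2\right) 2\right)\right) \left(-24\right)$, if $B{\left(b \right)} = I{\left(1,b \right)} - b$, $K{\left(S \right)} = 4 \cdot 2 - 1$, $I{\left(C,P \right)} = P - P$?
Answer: $2088$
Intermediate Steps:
$I{\left(C,P \right)} = 0$
$K{\left(S \right)} = 7$ ($K{\left(S \right)} = 8 - 1 = 7$)
$B{\left(b \right)} = - b$ ($B{\left(b \right)} = 0 - b = - b$)
$\left(-96 + \left(K{\left(4 \right)} + \left(B{\left(1 \right)} - -2\right) 2\right)\right) \left(-24\right) = \left(-96 + \left(7 + \left(\left(-1\right) 1 - -2\right) 2\right)\right) \left(-24\right) = \left(-96 + \left(7 + \left(-1 + 2\right) 2\right)\right) \left(-24\right) = \left(-96 + \left(7 + 1 \cdot 2\right)\right) \left(-24\right) = \left(-96 + \left(7 + 2\right)\right) \left(-24\right) = \left(-96 + 9\right) \left(-24\right) = \left(-87\right) \left(-24\right) = 2088$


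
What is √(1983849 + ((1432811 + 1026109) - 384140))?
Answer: √4058629 ≈ 2014.6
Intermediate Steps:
√(1983849 + ((1432811 + 1026109) - 384140)) = √(1983849 + (2458920 - 384140)) = √(1983849 + 2074780) = √4058629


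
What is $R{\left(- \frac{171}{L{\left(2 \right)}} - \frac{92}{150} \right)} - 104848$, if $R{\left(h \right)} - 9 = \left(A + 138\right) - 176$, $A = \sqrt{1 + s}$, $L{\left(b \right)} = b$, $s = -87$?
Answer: $-104877 + i \sqrt{86} \approx -1.0488 \cdot 10^{5} + 9.2736 i$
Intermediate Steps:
$A = i \sqrt{86}$ ($A = \sqrt{1 - 87} = \sqrt{-86} = i \sqrt{86} \approx 9.2736 i$)
$R{\left(h \right)} = -29 + i \sqrt{86}$ ($R{\left(h \right)} = 9 - \left(38 - i \sqrt{86}\right) = -29 + i \sqrt{86}$)
$R{\left(- \frac{171}{L{\left(2 \right)}} - \frac{92}{150} \right)} - 104848 = \left(-29 + i \sqrt{86}\right) - 104848 = -104877 + i \sqrt{86}$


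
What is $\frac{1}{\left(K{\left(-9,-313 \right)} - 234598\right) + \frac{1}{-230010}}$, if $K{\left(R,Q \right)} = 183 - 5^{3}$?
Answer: $- \frac{230010}{53946545401} \approx -4.2637 \cdot 10^{-6}$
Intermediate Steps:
$K{\left(R,Q \right)} = 58$ ($K{\left(R,Q \right)} = 183 - 125 = 58$)
$\frac{1}{\left(K{\left(-9,-313 \right)} - 234598\right) + \frac{1}{-230010}} = \frac{1}{\left(58 - 234598\right) + \frac{1}{-230010}} = \frac{1}{-234540 - \frac{1}{230010}} = \frac{1}{- \frac{53946545401}{230010}} = - \frac{230010}{53946545401}$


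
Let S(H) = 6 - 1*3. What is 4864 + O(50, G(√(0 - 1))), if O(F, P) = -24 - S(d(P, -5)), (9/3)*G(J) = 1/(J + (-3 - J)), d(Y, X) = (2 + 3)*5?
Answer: 4837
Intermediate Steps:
d(Y, X) = 25 (d(Y, X) = 5*5 = 25)
G(J) = -⅑ (G(J) = 1/(3*(J + (-3 - J))) = (⅓)/(-3) = (⅓)*(-⅓) = -⅑)
S(H) = 3 (S(H) = 6 - 3 = 3)
O(F, P) = -27 (O(F, P) = -24 - 1*3 = -24 - 3 = -27)
4864 + O(50, G(√(0 - 1))) = 4864 - 27 = 4837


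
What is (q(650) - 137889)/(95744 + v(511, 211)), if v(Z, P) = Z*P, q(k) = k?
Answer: -137239/203565 ≈ -0.67418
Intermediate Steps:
v(Z, P) = P*Z
(q(650) - 137889)/(95744 + v(511, 211)) = (650 - 137889)/(95744 + 211*511) = -137239/(95744 + 107821) = -137239/203565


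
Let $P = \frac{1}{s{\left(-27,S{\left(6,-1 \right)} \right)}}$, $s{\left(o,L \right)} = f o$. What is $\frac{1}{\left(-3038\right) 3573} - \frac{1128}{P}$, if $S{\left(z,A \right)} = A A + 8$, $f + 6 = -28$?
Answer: $- \frac{11240161896097}{10854774} \approx -1.0355 \cdot 10^{6}$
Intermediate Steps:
$f = -34$ ($f = -6 - 28 = -34$)
$S{\left(z,A \right)} = 8 + A^{2}$ ($S{\left(z,A \right)} = A^{2} + 8 = 8 + A^{2}$)
$s{\left(o,L \right)} = - 34 o$
$P = \frac{1}{918}$ ($P = \frac{1}{\left(-34\right) \left(-27\right)} = \frac{1}{918} \approx 0.0010893$)
$\frac{1}{\left(-3038\right) 3573} - \frac{1128}{P} = \frac{1}{\left(-3038\right) 3573} - 1128 \frac{1}{\frac{1}{918}} = \left(- \frac{1}{3038}\right) \frac{1}{3573} - 1035504 = - \frac{1}{10854774} - 1035504 = - \frac{11240161896097}{10854774}$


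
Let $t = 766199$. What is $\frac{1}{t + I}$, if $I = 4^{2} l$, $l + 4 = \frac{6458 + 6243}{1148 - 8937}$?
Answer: $\frac{7789}{5967222299} \approx 1.3053 \cdot 10^{-6}$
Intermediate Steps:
$l = - \frac{43857}{7789}$ ($l = -4 + \frac{6458 + 6243}{1148 - 8937} = -4 + \frac{12701}{-7789} = -4 + 12701 \left(- \frac{1}{7789}\right) = -4 - \frac{12701}{7789} = - \frac{43857}{7789} \approx -5.6306$)
$I = - \frac{701712}{7789}$ ($I = 4^{2} \left(- \frac{43857}{7789}\right) = 16 \left(- \frac{43857}{7789}\right) = - \frac{701712}{7789} \approx -90.09$)
$\frac{1}{t + I} = \frac{1}{766199 - \frac{701712}{7789}} = \frac{1}{\frac{5967222299}{7789}} = \frac{7789}{5967222299}$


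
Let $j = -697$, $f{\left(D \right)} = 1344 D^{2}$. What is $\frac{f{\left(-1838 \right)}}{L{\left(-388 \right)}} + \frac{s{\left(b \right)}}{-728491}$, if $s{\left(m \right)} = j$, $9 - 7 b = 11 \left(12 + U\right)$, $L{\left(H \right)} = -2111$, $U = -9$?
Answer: $- \frac{3307611348665209}{1537844501} \approx -2.1508 \cdot 10^{6}$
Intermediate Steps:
$b = - \frac{24}{7}$ ($b = \frac{9}{7} - \frac{11 \left(12 - 9\right)}{7} = \frac{9}{7} - \frac{11 \cdot 3}{7} = \frac{9}{7} - \frac{33}{7} = - \frac{24}{7} \approx -3.4286$)
$s{\left(m \right)} = -697$
$\frac{f{\left(-1838 \right)}}{L{\left(-388 \right)}} + \frac{s{\left(b \right)}}{-728491} = \frac{1344 \left(-1838\right)^{2}}{-2111} - \frac{697}{-728491} = 1344 \cdot 3378244 \left(- \frac{1}{2111}\right) - - \frac{697}{728491} = 4540359936 \left(- \frac{1}{2111}\right) + \frac{697}{728491} = - \frac{4540359936}{2111} + \frac{697}{728491} = - \frac{3307611348665209}{1537844501}$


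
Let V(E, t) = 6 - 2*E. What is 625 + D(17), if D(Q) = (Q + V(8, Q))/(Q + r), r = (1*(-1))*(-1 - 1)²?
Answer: 8132/13 ≈ 625.54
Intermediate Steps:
r = -4 (r = -1*(-2)² = -1*4 = -4)
D(Q) = (-10 + Q)/(-4 + Q) (D(Q) = (Q + (6 - 2*8))/(Q - 4) = (Q + (6 - 16))/(-4 + Q) = (Q - 10)/(-4 + Q) = (-10 + Q)/(-4 + Q))
625 + D(17) = 625 + (-10 + 17)/(-4 + 17) = 625 + 7/13 = 8132/13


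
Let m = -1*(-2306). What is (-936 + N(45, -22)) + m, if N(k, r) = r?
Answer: 1348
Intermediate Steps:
m = 2306
(-936 + N(45, -22)) + m = (-936 - 22) + 2306 = -958 + 2306 = 1348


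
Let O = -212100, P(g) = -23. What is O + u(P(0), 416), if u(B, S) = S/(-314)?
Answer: -33299908/157 ≈ -2.1210e+5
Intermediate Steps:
u(B, S) = -S/314 (u(B, S) = S*(-1/314) = -S/314)
O + u(P(0), 416) = -212100 - 1/314*416 = -212100 - 208/157 = -33299908/157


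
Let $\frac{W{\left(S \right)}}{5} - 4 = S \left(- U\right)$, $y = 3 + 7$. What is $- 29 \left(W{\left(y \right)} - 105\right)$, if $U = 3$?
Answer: $6815$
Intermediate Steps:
$y = 10$
$W{\left(S \right)} = 20 - 15 S$ ($W{\left(S \right)} = 20 + 5 S \left(\left(-1\right) 3\right) = 20 + 5 S \left(-3\right) = 20 + 5 \left(- 3 S\right) = 20 - 15 S$)
$- 29 \left(W{\left(y \right)} - 105\right) = - 29 \left(\left(20 - 150\right) - 105\right) = - 29 \left(-130 - 105\right) = \left(-29\right) \left(-235\right) = 6815$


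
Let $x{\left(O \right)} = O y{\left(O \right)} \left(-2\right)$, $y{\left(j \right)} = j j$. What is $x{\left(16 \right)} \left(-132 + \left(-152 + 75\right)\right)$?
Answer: $1712128$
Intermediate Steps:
$y{\left(j \right)} = j^{2}$
$x{\left(O \right)} = - 2 O^{3}$ ($x{\left(O \right)} = O O^{2} \left(-2\right) = O^{3} \left(-2\right) = - 2 O^{3}$)
$x{\left(16 \right)} \left(-132 + \left(-152 + 75\right)\right) = - 2 \cdot 16^{3} \left(-132 + \left(-152 + 75\right)\right) = \left(-2\right) 4096 \left(-132 - 77\right) = \left(-8192\right) \left(-209\right) = 1712128$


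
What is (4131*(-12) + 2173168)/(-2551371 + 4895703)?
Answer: 530899/586083 ≈ 0.90584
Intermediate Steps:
(4131*(-12) + 2173168)/(-2551371 + 4895703) = (-49572 + 2173168)/2344332 = 2123596*(1/2344332) = 530899/586083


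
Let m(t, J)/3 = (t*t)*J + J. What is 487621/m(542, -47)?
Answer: -487621/41420865 ≈ -0.011772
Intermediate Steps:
m(t, J) = 3*J + 3*J*t**2 (m(t, J) = 3*((t*t)*J + J) = 3*(t**2*J + J) = 3*(J*t**2 + J) = 3*(J + J*t**2) = 3*J + 3*J*t**2)
487621/m(542, -47) = 487621/((3*(-47)*(1 + 542**2))) = 487621/((3*(-47)*(1 + 293764))) = 487621/((3*(-47)*293765)) = 487621/(-41420865) = 487621*(-1/41420865) = -487621/41420865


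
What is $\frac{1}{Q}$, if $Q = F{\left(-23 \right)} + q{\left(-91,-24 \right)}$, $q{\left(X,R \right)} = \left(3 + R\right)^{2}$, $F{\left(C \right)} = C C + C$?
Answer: $\frac{1}{947} \approx 0.001056$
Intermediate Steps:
$F{\left(C \right)} = C + C^{2}$ ($F{\left(C \right)} = C^{2} + C = C + C^{2}$)
$Q = 947$ ($Q = - 23 \left(1 - 23\right) + \left(3 - 24\right)^{2} = \left(-23\right) \left(-22\right) + \left(-21\right)^{2} = 506 + 441 = 947$)
$\frac{1}{Q} = \frac{1}{947}$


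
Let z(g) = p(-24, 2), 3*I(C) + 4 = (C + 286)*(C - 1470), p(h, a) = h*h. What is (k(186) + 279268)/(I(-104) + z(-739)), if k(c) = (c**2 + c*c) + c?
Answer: -522969/142372 ≈ -3.6733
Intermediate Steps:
p(h, a) = h**2
I(C) = -4/3 + (-1470 + C)*(286 + C)/3 (I(C) = -4/3 + ((C + 286)*(C - 1470))/3 = -4/3 + ((286 + C)*(-1470 + C))/3 = -4/3 + ((-1470 + C)*(286 + C))/3 = -4/3 + (-1470 + C)*(286 + C)/3)
z(g) = 576 (z(g) = (-24)**2 = 576)
k(c) = c + 2*c**2 (k(c) = (c**2 + c**2) + c = 2*c**2 + c = c + 2*c**2)
(k(186) + 279268)/(I(-104) + z(-739)) = (186*(1 + 2*186) + 279268)/((-420424/3 - 1184/3*(-104) + (1/3)*(-104)**2) + 576) = (186*(1 + 372) + 279268)/((-420424/3 + 123136/3 + (1/3)*10816) + 576) = (186*373 + 279268)/((-420424/3 + 123136/3 + 10816/3) + 576) = (69378 + 279268)/(-286472/3 + 576) = 348646/(-284744/3) = 348646*(-3/284744) = -522969/142372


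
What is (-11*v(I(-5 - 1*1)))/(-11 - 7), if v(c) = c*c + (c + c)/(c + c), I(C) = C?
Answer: 407/18 ≈ 22.611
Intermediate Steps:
v(c) = 1 + c² (v(c) = c² + (2*c)/((2*c)) = c² + (2*c)*(1/(2*c)) = c² + 1 = 1 + c²)
(-11*v(I(-5 - 1*1)))/(-11 - 7) = (-11*(1 + (-5 - 1*1)²))/(-11 - 7) = -11*(1 + (-5 - 1)²)/(-18) = -11*(1 + (-6)²)*(-1/18) = -11*(1 + 36)*(-1/18) = -11*37*(-1/18) = -407*(-1/18) = 407/18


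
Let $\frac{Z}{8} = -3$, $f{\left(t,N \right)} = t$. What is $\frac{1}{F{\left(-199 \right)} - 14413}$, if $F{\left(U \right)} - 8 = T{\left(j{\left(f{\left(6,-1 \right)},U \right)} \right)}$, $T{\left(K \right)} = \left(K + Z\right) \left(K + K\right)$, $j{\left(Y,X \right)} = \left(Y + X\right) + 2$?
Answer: $\frac{1}{67725} \approx 1.4766 \cdot 10^{-5}$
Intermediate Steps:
$j{\left(Y,X \right)} = 2 + X + Y$ ($j{\left(Y,X \right)} = \left(X + Y\right) + 2 = 2 + X + Y$)
$Z = -24$ ($Z = 8 \left(-3\right) = -24$)
$T{\left(K \right)} = 2 K \left(-24 + K\right)$ ($T{\left(K \right)} = \left(K - 24\right) \left(K + K\right) = \left(-24 + K\right) 2 K = 2 K \left(-24 + K\right)$)
$F{\left(U \right)} = 8 + 2 \left(-16 + U\right) \left(8 + U\right)$ ($F{\left(U \right)} = 8 + 2 \left(2 + U + 6\right) \left(-24 + \left(2 + U + 6\right)\right) = 8 + 2 \left(8 + U\right) \left(-24 + \left(8 + U\right)\right) = 8 + 2 \left(8 + U\right) \left(-16 + U\right) = 8 + 2 \left(-16 + U\right) \left(8 + U\right)$)
$\frac{1}{F{\left(-199 \right)} - 14413} = \frac{1}{\left(8 + 2 \left(-16 - 199\right) \left(8 - 199\right)\right) - 14413} = \frac{1}{\left(8 + 2 \left(-215\right) \left(-191\right)\right) - 14413} = \frac{1}{\left(8 + 82130\right) - 14413} = \frac{1}{82138 - 14413} = \frac{1}{67725}$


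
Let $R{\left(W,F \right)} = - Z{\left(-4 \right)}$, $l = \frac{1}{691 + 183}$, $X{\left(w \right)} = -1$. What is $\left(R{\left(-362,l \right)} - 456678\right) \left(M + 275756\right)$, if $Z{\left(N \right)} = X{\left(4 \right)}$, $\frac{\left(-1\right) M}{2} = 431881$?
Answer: $268528816062$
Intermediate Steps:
$M = -863762$ ($M = \left(-2\right) 431881 = -863762$)
$l = \frac{1}{874} \approx 0.0011442$
$Z{\left(N \right)} = -1$
$R{\left(W,F \right)} = 1$ ($R{\left(W,F \right)} = \left(-1\right) \left(-1\right) = 1$)
$\left(R{\left(-362,l \right)} - 456678\right) \left(M + 275756\right) = \left(1 - 456678\right) \left(-863762 + 275756\right) = \left(-456677\right) \left(-588006\right) = 268528816062$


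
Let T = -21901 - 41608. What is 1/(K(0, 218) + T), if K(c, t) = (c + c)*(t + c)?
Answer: -1/63509 ≈ -1.5746e-5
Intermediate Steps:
T = -63509
K(c, t) = 2*c*(c + t) (K(c, t) = (2*c)*(c + t) = 2*c*(c + t))
1/(K(0, 218) + T) = 1/(2*0*(0 + 218) - 63509) = 1/(2*0*218 - 63509) = 1/(0 - 63509) = 1/(-63509) = -1/63509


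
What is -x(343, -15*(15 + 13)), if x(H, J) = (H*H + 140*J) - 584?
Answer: -58265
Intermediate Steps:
x(H, J) = -584 + H² + 140*J (x(H, J) = (H² + 140*J) - 584 = -584 + H² + 140*J)
-x(343, -15*(15 + 13)) = -(-584 + 343² + 140*(-15*(15 + 13))) = -(-584 + 117649 + 140*(-15*28)) = -(-584 + 117649 + 140*(-420)) = -(-584 + 117649 - 58800) = -1*58265 = -58265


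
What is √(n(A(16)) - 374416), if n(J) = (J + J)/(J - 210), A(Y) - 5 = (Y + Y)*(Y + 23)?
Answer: I*√8312356274/149 ≈ 611.89*I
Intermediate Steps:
A(Y) = 5 + 2*Y*(23 + Y) (A(Y) = 5 + (Y + Y)*(Y + 23) = 5 + (2*Y)*(23 + Y) = 5 + 2*Y*(23 + Y))
n(J) = 2*J/(-210 + J) (n(J) = (2*J)/(-210 + J) = 2*J/(-210 + J))
√(n(A(16)) - 374416) = √(2*(5 + 2*16² + 46*16)/(-210 + (5 + 2*16² + 46*16)) - 374416) = √(2*(5 + 2*256 + 736)/(-210 + (5 + 2*256 + 736)) - 374416) = √(2*(5 + 512 + 736)/(-210 + (5 + 512 + 736)) - 374416) = √(2*1253/(-210 + 1253) - 374416) = √(2*1253/1043 - 374416) = √(2*1253*(1/1043) - 374416) = √(358/149 - 374416) = √(-55787626/149) = I*√8312356274/149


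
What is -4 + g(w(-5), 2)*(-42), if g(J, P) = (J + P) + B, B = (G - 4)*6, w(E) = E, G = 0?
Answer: 1130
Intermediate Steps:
B = -24 (B = (0 - 4)*6 = -4*6 = -24)
g(J, P) = -24 + J + P (g(J, P) = (J + P) - 24 = -24 + J + P)
-4 + g(w(-5), 2)*(-42) = -4 + (-24 - 5 + 2)*(-42) = -4 - 27*(-42) = -4 + 1134 = 1130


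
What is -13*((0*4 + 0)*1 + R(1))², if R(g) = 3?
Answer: -117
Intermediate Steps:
-13*((0*4 + 0)*1 + R(1))² = -13*((0*4 + 0)*1 + 3)² = -13*((0 + 0)*1 + 3)² = -13*(0*1 + 3)² = -13*(0 + 3)² = -13*3² = -13*9 = -117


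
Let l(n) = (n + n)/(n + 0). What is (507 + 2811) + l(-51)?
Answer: 3320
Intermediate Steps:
l(n) = 2 (l(n) = (2*n)/n = 2)
(507 + 2811) + l(-51) = (507 + 2811) + 2 = 3318 + 2 = 3320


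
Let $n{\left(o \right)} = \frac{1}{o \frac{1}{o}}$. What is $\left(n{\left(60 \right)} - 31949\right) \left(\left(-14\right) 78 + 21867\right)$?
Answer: $-663719700$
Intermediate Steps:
$n{\left(o \right)} = 1$ ($n{\left(o \right)} = 1^{-1} = 1$)
$\left(n{\left(60 \right)} - 31949\right) \left(\left(-14\right) 78 + 21867\right) = \left(1 - 31949\right) \left(\left(-14\right) 78 + 21867\right) = - 31948 \left(-1092 + 21867\right) = \left(-31948\right) 20775 = -663719700$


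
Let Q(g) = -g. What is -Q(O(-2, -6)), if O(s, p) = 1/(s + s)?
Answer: -¼ ≈ -0.25000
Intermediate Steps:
O(s, p) = 1/(2*s)
-Q(O(-2, -6)) = -(-1)*(½)/(-2) = -(-1)*(½)*(-½) = -(-1)*(-1)/4 = -1*¼ = -¼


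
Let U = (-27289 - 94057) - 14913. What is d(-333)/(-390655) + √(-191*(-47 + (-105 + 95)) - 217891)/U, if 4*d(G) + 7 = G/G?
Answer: 3/781310 - 2*I*√51751/136259 ≈ 3.8397e-6 - 0.0033391*I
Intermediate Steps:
d(G) = -3/2 (d(G) = -7/4 + (G/G)/4 = -7/4 + (¼)*1 = -7/4 + ¼ = -3/2)
U = -136259 (U = -121346 - 14913 = -136259)
d(-333)/(-390655) + √(-191*(-47 + (-105 + 95)) - 217891)/U = -3/2/(-390655) + √(-191*(-47 + (-105 + 95)) - 217891)/(-136259) = -3/2*(-1/390655) + √(-191*(-47 - 10) - 217891)*(-1/136259) = 3/781310 + √(-191*(-57) - 217891)*(-1/136259) = 3/781310 + √(10887 - 217891)*(-1/136259) = 3/781310 + √(-207004)*(-1/136259) = 3/781310 + (2*I*√51751)*(-1/136259) = 3/781310 - 2*I*√51751/136259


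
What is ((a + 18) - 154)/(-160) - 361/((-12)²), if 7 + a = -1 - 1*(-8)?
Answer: -1193/720 ≈ -1.6569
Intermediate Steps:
a = 0 (a = -7 + (-1 - 1*(-8)) = -7 + (-1 + 8) = -7 + 7 = 0)
((a + 18) - 154)/(-160) - 361/((-12)²) = ((0 + 18) - 154)/(-160) - 361/((-12)²) = (18 - 154)*(-1/160) - 361/144 = -136*(-1/160) - 361*1/144 = 17/20 - 361/144 = -1193/720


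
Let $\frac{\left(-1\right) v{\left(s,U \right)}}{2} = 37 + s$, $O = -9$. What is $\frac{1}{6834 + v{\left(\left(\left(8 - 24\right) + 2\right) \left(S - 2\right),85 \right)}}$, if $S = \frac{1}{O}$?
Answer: $\frac{9}{60308} \approx 0.00014923$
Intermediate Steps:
$S = - \frac{1}{9}$ ($S = \frac{1}{-9} = - \frac{1}{9} \approx -0.11111$)
$v{\left(s,U \right)} = -74 - 2 s$ ($v{\left(s,U \right)} = - 2 \left(37 + s\right) = -74 - 2 s$)
$\frac{1}{6834 + v{\left(\left(\left(8 - 24\right) + 2\right) \left(S - 2\right),85 \right)}} = \frac{1}{6834 - \left(74 + 2 \left(\left(8 - 24\right) + 2\right) \left(- \frac{1}{9} - 2\right)\right)} = \frac{1}{6834 - \left(74 + 2 \left(-16 + 2\right) \left(- \frac{19}{9}\right)\right)} = \frac{1}{6834 - \left(74 + 2 \left(\left(-14\right) \left(- \frac{19}{9}\right)\right)\right)} = \frac{1}{6834 - \frac{1198}{9}} = \frac{1}{\frac{60308}{9}} = \frac{9}{60308}$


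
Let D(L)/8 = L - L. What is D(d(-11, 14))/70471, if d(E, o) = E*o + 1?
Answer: 0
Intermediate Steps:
d(E, o) = 1 + E*o
D(L) = 0 (D(L) = 8*(L - L) = 8*0 = 0)
D(d(-11, 14))/70471 = 0/70471 = 0*(1/70471) = 0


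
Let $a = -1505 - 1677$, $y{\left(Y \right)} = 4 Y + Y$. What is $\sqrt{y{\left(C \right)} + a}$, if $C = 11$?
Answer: $i \sqrt{3127} \approx 55.92 i$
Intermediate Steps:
$y{\left(Y \right)} = 5 Y$
$a = -3182$ ($a = -1505 - 1677 = -3182$)
$\sqrt{y{\left(C \right)} + a} = \sqrt{5 \cdot 11 - 3182} = \sqrt{55 - 3182} = \sqrt{-3127} = i \sqrt{3127}$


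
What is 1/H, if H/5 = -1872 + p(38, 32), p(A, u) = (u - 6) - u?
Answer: -1/9390 ≈ -0.00010650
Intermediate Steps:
p(A, u) = -6 (p(A, u) = (-6 + u) - u = -6)
H = -9390 (H = 5*(-1872 - 6) = 5*(-1878) = -9390)
1/H = 1/(-9390) = -1/9390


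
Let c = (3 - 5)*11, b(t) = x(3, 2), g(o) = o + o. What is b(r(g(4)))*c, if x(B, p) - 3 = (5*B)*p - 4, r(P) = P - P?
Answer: -638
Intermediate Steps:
g(o) = 2*o
r(P) = 0
x(B, p) = -1 + 5*B*p (x(B, p) = 3 + ((5*B)*p - 4) = 3 + (5*B*p - 4) = 3 + (-4 + 5*B*p) = -1 + 5*B*p)
b(t) = 29 (b(t) = -1 + 5*3*2 = -1 + 30 = 29)
c = -22 (c = -2*11 = -22)
b(r(g(4)))*c = 29*(-22) = -638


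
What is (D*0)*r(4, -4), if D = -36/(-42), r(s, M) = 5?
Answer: 0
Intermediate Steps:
D = 6/7 (D = -36*(-1/42) = 6/7 ≈ 0.85714)
(D*0)*r(4, -4) = ((6/7)*0)*5 = 0*5 = 0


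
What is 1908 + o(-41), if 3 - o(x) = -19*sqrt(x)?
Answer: 1911 + 19*I*sqrt(41) ≈ 1911.0 + 121.66*I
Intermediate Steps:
o(x) = 3 + 19*sqrt(x) (o(x) = 3 - (-19)*sqrt(x) = 3 + 19*sqrt(x))
1908 + o(-41) = 1908 + (3 + 19*sqrt(-41)) = 1908 + (3 + 19*(I*sqrt(41))) = 1908 + (3 + 19*I*sqrt(41)) = 1911 + 19*I*sqrt(41)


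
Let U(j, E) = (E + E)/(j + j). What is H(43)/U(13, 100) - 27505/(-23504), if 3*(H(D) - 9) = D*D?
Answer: 145366763/1762800 ≈ 82.464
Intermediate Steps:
H(D) = 9 + D**2/3 (H(D) = 9 + (D*D)/3 = 9 + D**2/3)
U(j, E) = E/j (U(j, E) = (2*E)/((2*j)) = (2*E)*(1/(2*j)) = E/j)
H(43)/U(13, 100) - 27505/(-23504) = (9 + (1/3)*43**2)/((100/13)) - 27505/(-23504) = (9 + (1/3)*1849)/((100*(1/13))) - 27505*(-1/23504) = (9 + 1849/3)/(100/13) + 27505/23504 = (1876/3)*(13/100) + 27505/23504 = 6097/75 + 27505/23504 = 145366763/1762800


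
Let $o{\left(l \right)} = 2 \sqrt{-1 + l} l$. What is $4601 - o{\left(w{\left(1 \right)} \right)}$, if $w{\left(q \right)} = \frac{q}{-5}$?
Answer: $4601 + \frac{2 i \sqrt{30}}{25} \approx 4601.0 + 0.43818 i$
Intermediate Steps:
$w{\left(q \right)} = - \frac{q}{5}$ ($w{\left(q \right)} = q \left(- \frac{1}{5}\right) = - \frac{q}{5}$)
$o{\left(l \right)} = 2 l \sqrt{-1 + l}$
$4601 - o{\left(w{\left(1 \right)} \right)} = 4601 - 2 \left(\left(- \frac{1}{5}\right) 1\right) \sqrt{-1 - \frac{1}{5}} = 4601 - 2 \left(- \frac{1}{5}\right) \sqrt{-1 - \frac{1}{5}} = 4601 - 2 \left(- \frac{1}{5}\right) \sqrt{- \frac{6}{5}} = 4601 - 2 \left(- \frac{1}{5}\right) \frac{i \sqrt{30}}{5} = 4601 - - \frac{2 i \sqrt{30}}{25} = 4601 + \frac{2 i \sqrt{30}}{25}$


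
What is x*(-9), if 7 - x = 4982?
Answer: 44775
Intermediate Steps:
x = -4975 (x = 7 - 1*4982 = 7 - 4982 = -4975)
x*(-9) = -4975*(-9) = 44775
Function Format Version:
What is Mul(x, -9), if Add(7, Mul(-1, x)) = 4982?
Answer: 44775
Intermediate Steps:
x = -4975 (x = Add(7, Mul(-1, 4982)) = Add(7, -4982) = -4975)
Mul(x, -9) = Mul(-4975, -9) = 44775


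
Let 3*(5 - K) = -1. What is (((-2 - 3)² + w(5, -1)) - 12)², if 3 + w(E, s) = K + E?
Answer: 3721/9 ≈ 413.44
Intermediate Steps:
K = 16/3 (K = 5 - ⅓*(-1) = 5 + ⅓ = 16/3 ≈ 5.3333)
w(E, s) = 7/3 + E (w(E, s) = -3 + (16/3 + E) = 7/3 + E)
(((-2 - 3)² + w(5, -1)) - 12)² = (((-2 - 3)² + (7/3 + 5)) - 12)² = (((-5)² + 22/3) - 12)² = ((25 + 22/3) - 12)² = (97/3 - 12)² = (61/3)² = 3721/9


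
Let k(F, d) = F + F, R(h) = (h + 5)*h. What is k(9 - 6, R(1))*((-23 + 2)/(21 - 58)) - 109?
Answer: -3907/37 ≈ -105.59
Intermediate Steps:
R(h) = h*(5 + h) (R(h) = (5 + h)*h = h*(5 + h))
k(F, d) = 2*F
k(9 - 6, R(1))*((-23 + 2)/(21 - 58)) - 109 = (2*(9 - 6))*((-23 + 2)/(21 - 58)) - 109 = (2*3)*(-21/(-37)) - 109 = 6*(-21*(-1/37)) - 109 = 6*(21/37) - 109 = 126/37 - 109 = -3907/37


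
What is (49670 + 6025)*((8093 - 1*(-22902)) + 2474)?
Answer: 1864055955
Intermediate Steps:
(49670 + 6025)*((8093 - 1*(-22902)) + 2474) = 55695*((8093 + 22902) + 2474) = 55695*(30995 + 2474) = 55695*33469 = 1864055955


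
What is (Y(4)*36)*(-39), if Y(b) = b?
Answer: -5616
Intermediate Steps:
(Y(4)*36)*(-39) = (4*36)*(-39) = 144*(-39) = -5616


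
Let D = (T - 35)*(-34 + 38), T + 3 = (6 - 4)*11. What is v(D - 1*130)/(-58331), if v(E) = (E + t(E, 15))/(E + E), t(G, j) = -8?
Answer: -101/11316214 ≈ -8.9252e-6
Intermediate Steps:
T = 19 (T = -3 + (6 - 4)*11 = -3 + 2*11 = -3 + 22 = 19)
D = -64 (D = (19 - 35)*(-34 + 38) = -16*4 = -64)
v(E) = (-8 + E)/(2*E) (v(E) = (E - 8)/(E + E) = (-8 + E)/((2*E)) = (-8 + E)*(1/(2*E)) = (-8 + E)/(2*E))
v(D - 1*130)/(-58331) = ((-8 + (-64 - 1*130))/(2*(-64 - 1*130)))/(-58331) = ((-8 + (-64 - 130))/(2*(-64 - 130)))*(-1/58331) = ((½)*(-8 - 194)/(-194))*(-1/58331) = ((½)*(-1/194)*(-202))*(-1/58331) = (101/194)*(-1/58331) = -101/11316214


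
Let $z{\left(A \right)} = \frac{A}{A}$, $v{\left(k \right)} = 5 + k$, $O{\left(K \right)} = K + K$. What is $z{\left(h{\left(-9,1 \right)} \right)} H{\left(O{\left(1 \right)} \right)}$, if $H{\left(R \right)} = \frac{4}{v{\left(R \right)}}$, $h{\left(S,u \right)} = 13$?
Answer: $\frac{4}{7} \approx 0.57143$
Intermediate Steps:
$O{\left(K \right)} = 2 K$
$z{\left(A \right)} = 1$
$H{\left(R \right)} = \frac{4}{5 + R}$
$z{\left(h{\left(-9,1 \right)} \right)} H{\left(O{\left(1 \right)} \right)} = 1 \frac{4}{5 + 2 \cdot 1} = 1 \frac{4}{5 + 2} = 1 \cdot \frac{4}{7} = \frac{4}{7}$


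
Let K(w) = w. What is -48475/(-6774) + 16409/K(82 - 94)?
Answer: -6142937/4516 ≈ -1360.3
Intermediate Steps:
-48475/(-6774) + 16409/K(82 - 94) = -48475/(-6774) + 16409/(82 - 94) = -48475*(-1/6774) + 16409/(-12) = 48475/6774 + 16409*(-1/12) = 48475/6774 - 16409/12 = -6142937/4516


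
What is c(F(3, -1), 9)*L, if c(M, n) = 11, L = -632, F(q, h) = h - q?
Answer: -6952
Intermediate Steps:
c(F(3, -1), 9)*L = 11*(-632) = -6952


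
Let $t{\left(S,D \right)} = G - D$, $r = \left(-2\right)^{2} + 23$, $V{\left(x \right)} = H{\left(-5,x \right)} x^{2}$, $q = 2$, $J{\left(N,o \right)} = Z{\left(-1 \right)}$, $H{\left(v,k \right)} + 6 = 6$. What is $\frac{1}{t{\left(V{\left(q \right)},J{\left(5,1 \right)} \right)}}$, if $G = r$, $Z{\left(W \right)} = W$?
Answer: $\frac{1}{28} \approx 0.035714$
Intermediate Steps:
$H{\left(v,k \right)} = 0$ ($H{\left(v,k \right)} = -6 + 6 = 0$)
$J{\left(N,o \right)} = -1$
$V{\left(x \right)} = 0$ ($V{\left(x \right)} = 0 x^{2} = 0$)
$r = 27$ ($r = 4 + 23 = 27$)
$G = 27$
$t{\left(S,D \right)} = 27 - D$
$\frac{1}{t{\left(V{\left(q \right)},J{\left(5,1 \right)} \right)}} = \frac{1}{27 - -1} = \frac{1}{27 + 1} = \frac{1}{28}$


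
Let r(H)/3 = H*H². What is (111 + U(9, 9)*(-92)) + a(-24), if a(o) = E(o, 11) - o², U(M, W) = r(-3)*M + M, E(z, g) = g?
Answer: 65786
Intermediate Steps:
r(H) = 3*H³ (r(H) = 3*(H*H²) = 3*H³)
U(M, W) = -80*M (U(M, W) = (3*(-3)³)*M + M = (3*(-27))*M + M = -81*M + M = -80*M)
a(o) = 11 - o²
(111 + U(9, 9)*(-92)) + a(-24) = (111 - 80*9*(-92)) + (11 - 1*(-24)²) = (111 - 720*(-92)) + (11 - 1*576) = (111 + 66240) + (11 - 576) = 66351 - 565 = 65786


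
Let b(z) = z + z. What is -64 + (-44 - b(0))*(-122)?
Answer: 5304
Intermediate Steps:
b(z) = 2*z
-64 + (-44 - b(0))*(-122) = -64 + (-44 - 2*0)*(-122) = -64 + (-44 - 1*0)*(-122) = -64 + (-44 + 0)*(-122) = -64 - 44*(-122) = -64 + 5368 = 5304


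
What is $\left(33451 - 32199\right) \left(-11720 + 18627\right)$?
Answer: $8647564$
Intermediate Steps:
$\left(33451 - 32199\right) \left(-11720 + 18627\right) = 1252 \cdot 6907 = 8647564$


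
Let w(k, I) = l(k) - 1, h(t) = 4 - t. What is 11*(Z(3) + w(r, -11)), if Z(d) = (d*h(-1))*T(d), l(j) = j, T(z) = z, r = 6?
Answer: 550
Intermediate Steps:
w(k, I) = -1 + k (w(k, I) = k - 1 = -1 + k)
Z(d) = 5*d² (Z(d) = (d*(4 - 1*(-1)))*d = (d*(4 + 1))*d = (d*5)*d = (5*d)*d = 5*d²)
11*(Z(3) + w(r, -11)) = 11*(5*3² + (-1 + 6)) = 11*(5*9 + 5) = 11*(45 + 5) = 11*50 = 550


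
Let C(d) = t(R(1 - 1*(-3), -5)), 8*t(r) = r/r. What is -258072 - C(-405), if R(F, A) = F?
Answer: -2064577/8 ≈ -2.5807e+5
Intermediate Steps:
t(r) = ⅛ (t(r) = (r/r)/8 = (⅛)*1 = ⅛)
C(d) = ⅛
-258072 - C(-405) = -258072 - 1*⅛ = -258072 - ⅛ = -2064577/8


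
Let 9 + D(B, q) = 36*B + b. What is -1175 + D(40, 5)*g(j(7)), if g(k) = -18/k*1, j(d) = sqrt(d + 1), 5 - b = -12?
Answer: -1175 - 6516*sqrt(2) ≈ -10390.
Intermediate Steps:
b = 17 (b = 5 - 1*(-12) = 5 + 12 = 17)
j(d) = sqrt(1 + d)
g(k) = -18/k (g(k) = -18/k*1 = -18/k)
D(B, q) = 8 + 36*B (D(B, q) = -9 + (36*B + 17) = -9 + (17 + 36*B) = 8 + 36*B)
-1175 + D(40, 5)*g(j(7)) = -1175 + (8 + 36*40)*(-18/sqrt(1 + 7)) = -1175 + (8 + 1440)*(-18*sqrt(2)/4) = -1175 + 1448*(-18*sqrt(2)/4) = -1175 + 1448*(-9*sqrt(2)/2) = -1175 - 6516*sqrt(2)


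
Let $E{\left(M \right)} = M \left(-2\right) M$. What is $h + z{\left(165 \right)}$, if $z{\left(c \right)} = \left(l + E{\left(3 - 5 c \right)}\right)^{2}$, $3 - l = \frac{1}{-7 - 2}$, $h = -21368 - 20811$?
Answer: $\frac{147921148680157}{81} \approx 1.8262 \cdot 10^{12}$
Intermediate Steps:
$h = -42179$
$l = \frac{28}{9}$ ($l = 3 - \frac{1}{-7 - 2} = 3 - \frac{1}{-9} = 3 - - \frac{1}{9} = 3 + \frac{1}{9} = \frac{28}{9} \approx 3.1111$)
$E{\left(M \right)} = - 2 M^{2}$ ($E{\left(M \right)} = - 2 M M = - 2 M^{2}$)
$z{\left(c \right)} = \left(\frac{28}{9} - 2 \left(3 - 5 c\right)^{2}\right)^{2}$
$h + z{\left(165 \right)} = -42179 + \frac{4 \left(-14 + 9 \left(-3 + 5 \cdot 165\right)^{2}\right)^{2}}{81} = -42179 + \frac{4 \left(-14 + 9 \left(-3 + 825\right)^{2}\right)^{2}}{81} = -42179 + \frac{4 \left(-14 + 9 \cdot 822^{2}\right)^{2}}{81} = -42179 + \frac{4 \left(-14 + 9 \cdot 675684\right)^{2}}{81} = -42179 + \frac{4 \left(-14 + 6081156\right)^{2}}{81} = -42179 + \frac{4 \cdot 6081142^{2}}{81} = -42179 + \frac{4}{81} \cdot 36980288024164 = -42179 + \frac{147921152096656}{81} = \frac{147921148680157}{81}$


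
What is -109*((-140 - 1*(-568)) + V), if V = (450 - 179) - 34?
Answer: -72485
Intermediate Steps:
V = 237 (V = 271 - 34 = 237)
-109*((-140 - 1*(-568)) + V) = -109*((-140 - 1*(-568)) + 237) = -109*((-140 + 568) + 237) = -109*(428 + 237) = -109*665 = -72485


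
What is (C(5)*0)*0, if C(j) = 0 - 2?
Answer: 0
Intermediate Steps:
C(j) = -2
(C(5)*0)*0 = -2*0*0 = 0*0 = 0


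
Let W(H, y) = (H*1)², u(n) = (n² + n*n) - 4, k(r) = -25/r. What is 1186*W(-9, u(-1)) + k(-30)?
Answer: 576401/6 ≈ 96067.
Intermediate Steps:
u(n) = -4 + 2*n² (u(n) = (n² + n²) - 4 = 2*n² - 4 = -4 + 2*n²)
W(H, y) = H²
1186*W(-9, u(-1)) + k(-30) = 1186*(-9)² - 25/(-30) = 1186*81 - 25*(-1/30) = 96066 + ⅚ = 576401/6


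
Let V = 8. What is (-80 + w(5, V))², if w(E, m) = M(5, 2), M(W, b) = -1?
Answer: 6561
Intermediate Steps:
w(E, m) = -1
(-80 + w(5, V))² = (-80 - 1)² = (-81)² = 6561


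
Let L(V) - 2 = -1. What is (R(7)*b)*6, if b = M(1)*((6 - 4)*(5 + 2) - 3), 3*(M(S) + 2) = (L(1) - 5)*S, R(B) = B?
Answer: -1540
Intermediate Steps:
L(V) = 1 (L(V) = 2 - 1 = 1)
M(S) = -2 - 4*S/3 (M(S) = -2 + ((1 - 5)*S)/3 = -2 + (-4*S)/3 = -2 - 4*S/3)
b = -110/3 (b = (-2 - 4/3*1)*((6 - 4)*(5 + 2) - 3) = (-2 - 4/3)*(2*7 - 3) = -10*(14 - 3)/3 = -10/3*11 = -110/3 ≈ -36.667)
(R(7)*b)*6 = (7*(-110/3))*6 = -770/3*6 = -1540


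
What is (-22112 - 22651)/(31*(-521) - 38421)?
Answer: 44763/54572 ≈ 0.82026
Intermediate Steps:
(-22112 - 22651)/(31*(-521) - 38421) = -44763/(-16151 - 38421) = -44763/(-54572) = -44763*(-1/54572) = 44763/54572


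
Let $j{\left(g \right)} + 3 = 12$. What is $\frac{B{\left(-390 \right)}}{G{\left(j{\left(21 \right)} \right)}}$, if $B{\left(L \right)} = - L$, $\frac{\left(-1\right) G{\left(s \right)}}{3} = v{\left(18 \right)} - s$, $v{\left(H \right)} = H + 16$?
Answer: $- \frac{26}{5} \approx -5.2$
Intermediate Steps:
$j{\left(g \right)} = 9$ ($j{\left(g \right)} = -3 + 12 = 9$)
$v{\left(H \right)} = 16 + H$
$G{\left(s \right)} = -102 + 3 s$ ($G{\left(s \right)} = - 3 \left(\left(16 + 18\right) - s\right) = - 3 \left(34 - s\right) = -102 + 3 s$)
$\frac{B{\left(-390 \right)}}{G{\left(j{\left(21 \right)} \right)}} = \frac{\left(-1\right) \left(-390\right)}{-102 + 3 \cdot 9} = \frac{390}{-102 + 27} = \frac{390}{-75} = 390 \left(- \frac{1}{75}\right) = - \frac{26}{5}$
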